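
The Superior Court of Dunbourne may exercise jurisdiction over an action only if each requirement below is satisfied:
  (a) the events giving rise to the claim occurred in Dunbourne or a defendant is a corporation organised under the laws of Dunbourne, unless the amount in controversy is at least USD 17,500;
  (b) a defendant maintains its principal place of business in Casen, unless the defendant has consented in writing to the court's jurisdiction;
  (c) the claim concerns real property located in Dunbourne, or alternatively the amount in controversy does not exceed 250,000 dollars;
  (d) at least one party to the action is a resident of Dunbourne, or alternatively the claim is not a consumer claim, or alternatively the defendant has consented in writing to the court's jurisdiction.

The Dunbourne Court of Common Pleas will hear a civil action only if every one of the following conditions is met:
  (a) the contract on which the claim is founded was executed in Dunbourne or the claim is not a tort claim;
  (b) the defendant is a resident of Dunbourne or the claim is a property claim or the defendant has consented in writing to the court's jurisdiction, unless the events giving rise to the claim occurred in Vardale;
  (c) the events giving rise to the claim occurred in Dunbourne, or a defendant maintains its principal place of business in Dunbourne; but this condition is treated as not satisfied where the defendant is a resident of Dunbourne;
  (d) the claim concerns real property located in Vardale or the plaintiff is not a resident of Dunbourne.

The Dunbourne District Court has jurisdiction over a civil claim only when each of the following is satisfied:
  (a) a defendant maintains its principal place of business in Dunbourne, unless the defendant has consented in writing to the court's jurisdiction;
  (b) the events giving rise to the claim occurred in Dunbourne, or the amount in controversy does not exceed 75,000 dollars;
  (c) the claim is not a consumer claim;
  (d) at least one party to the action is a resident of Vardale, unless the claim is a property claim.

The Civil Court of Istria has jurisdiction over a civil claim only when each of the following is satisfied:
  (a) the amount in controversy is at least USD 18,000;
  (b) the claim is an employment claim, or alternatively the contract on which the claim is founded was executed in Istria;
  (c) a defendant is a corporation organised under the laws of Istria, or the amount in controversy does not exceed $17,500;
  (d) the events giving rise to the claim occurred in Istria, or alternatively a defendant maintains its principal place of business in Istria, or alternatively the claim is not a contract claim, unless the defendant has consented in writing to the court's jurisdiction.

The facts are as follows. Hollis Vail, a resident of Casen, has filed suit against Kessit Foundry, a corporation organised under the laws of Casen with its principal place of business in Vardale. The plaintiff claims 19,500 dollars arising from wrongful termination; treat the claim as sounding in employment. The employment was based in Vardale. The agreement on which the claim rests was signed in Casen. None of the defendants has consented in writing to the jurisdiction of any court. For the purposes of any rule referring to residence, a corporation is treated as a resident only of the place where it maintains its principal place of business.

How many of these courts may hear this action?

0

The Superior Court of Dunbourne:
  (a) The operative events occurred in Vardale, not Dunbourne; the corporate defendant(s) are organised in Casen, not Dunbourne — every alternative fails. The proviso rescues it, though: the amount in controversy is $19,500, which meets the USD 17,500 floor. Met.
  (b) The corporate defendant(s) have their principal place of business in Vardale, not Casen. The proviso offers no rescue either, since no such written consent has been filed. Not met.
  (c) The amount in controversy is 19,500 dollars, within the USD 250,000 ceiling, so this disjunct is met. Satisfied.
  (d) The claim is an employment claim, not a consumer claim, so one alternative holds. Satisfied.
  → Not every requirement is met — no jurisdiction.
The Dunbourne Court of Common Pleas:
  (a) The claim is an employment claim, not a tort claim — that alternative is enough. Condition met.
  (b) The defendant resides in Vardale, not Dunbourne; the claim is an employment claim, not a property claim; no such written consent has been filed — none of the alternatives is met. The proviso rescues it, though: the operative events occurred in Vardale. Condition met.
  (c) The operative events occurred in Vardale, not Dunbourne; the corporate defendant(s) have their principal place of business in Vardale, not Dunbourne — none of the alternatives is met. Fails.
  (d) The plaintiff resides in Casen, which is not Dunbourne, which satisfies one of the alternatives. Met.
  → At least one condition fails; no jurisdiction.
The Dunbourne District Court:
  (a) The corporate defendant(s) have their principal place of business in Vardale, not Dunbourne. And no such written consent has been filed, so the proviso does not save it. Fails.
  (b) The amount in controversy is $19,500, within the USD 75,000 ceiling, so this disjunct is met. Condition met.
  (c) The claim is an employment claim, not a consumer claim. Condition met.
  (d) Kessit Foundry resides in Vardale. Condition met.
  → Not every requirement is met — no jurisdiction.
The Civil Court of Istria:
  (a) The amount in controversy is USD 19,500, which meets the $18,000 floor. Condition met.
  (b) The claim is an employment claim — that alternative is enough. Satisfied.
  (c) The corporate defendant(s) are organised in Casen, not Istria; the amount in controversy is USD 19,500, above the USD 17,500 ceiling — none of the alternatives is met. Fails.
  (d) The claim is an employment claim, not a contract claim, so one alternative holds. Satisfied.
  → Not every requirement is met — no jurisdiction.
No court satisfies all of its conditions.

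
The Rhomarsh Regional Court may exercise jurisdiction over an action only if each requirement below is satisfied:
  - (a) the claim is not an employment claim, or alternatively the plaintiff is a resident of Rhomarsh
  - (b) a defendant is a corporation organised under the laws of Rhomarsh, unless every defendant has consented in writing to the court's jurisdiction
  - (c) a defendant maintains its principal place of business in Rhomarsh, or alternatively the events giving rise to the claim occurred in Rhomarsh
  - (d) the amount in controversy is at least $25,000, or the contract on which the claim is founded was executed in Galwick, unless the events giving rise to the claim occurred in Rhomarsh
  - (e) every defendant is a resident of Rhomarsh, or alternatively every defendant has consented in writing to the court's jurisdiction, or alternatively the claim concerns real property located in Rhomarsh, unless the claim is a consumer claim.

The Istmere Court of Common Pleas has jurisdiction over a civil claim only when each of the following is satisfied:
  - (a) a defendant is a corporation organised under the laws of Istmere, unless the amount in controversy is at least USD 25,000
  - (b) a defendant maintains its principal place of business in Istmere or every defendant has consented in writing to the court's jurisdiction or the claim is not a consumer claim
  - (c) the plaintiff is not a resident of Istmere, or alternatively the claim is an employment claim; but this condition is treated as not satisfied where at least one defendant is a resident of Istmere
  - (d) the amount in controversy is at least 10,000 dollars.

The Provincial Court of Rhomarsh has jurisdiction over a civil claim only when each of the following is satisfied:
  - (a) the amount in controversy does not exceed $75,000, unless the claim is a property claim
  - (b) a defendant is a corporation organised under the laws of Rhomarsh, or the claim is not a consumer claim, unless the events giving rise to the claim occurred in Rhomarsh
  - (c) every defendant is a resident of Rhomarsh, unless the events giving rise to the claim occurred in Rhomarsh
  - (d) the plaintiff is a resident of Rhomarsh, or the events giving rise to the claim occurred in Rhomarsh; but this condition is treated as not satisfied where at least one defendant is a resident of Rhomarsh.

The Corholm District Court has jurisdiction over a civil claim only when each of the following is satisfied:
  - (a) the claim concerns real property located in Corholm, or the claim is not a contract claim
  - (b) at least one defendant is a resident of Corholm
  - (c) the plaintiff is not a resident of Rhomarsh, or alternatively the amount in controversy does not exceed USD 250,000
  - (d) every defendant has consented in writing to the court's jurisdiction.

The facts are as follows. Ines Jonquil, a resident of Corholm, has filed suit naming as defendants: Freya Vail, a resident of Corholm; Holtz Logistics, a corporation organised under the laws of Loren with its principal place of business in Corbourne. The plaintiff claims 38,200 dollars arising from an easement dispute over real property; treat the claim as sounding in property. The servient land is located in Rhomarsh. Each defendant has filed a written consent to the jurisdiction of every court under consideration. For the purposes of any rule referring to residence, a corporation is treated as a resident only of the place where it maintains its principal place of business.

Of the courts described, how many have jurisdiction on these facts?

4

The Rhomarsh Regional Court:
  (a) The claim is a property claim, not an employment claim, which satisfies one of the alternatives. Satisfied.
  (b) The corporate defendant(s) are organised in Loren, not Rhomarsh. The proviso rescues it, though: every defendant has filed written consent. Satisfied.
  (c) The operative events occurred in Rhomarsh, which satisfies one of the alternatives. Met.
  (d) The amount in controversy is USD 38,200, which meets the USD 25,000 floor, so this disjunct is met. Condition met.
  (e) Every defendant has filed written consent — that alternative is enough. Met.
  → Jurisdiction lies.
The Istmere Court of Common Pleas:
  (a) The corporate defendant(s) are organised in Loren, not Istmere. The proviso rescues it, though: the amount in controversy is USD 38,200, which meets the USD 25,000 floor. Met.
  (b) Every defendant has filed written consent, which satisfies one of the alternatives. Met.
  (c) The plaintiff resides in Corholm, which is not Istmere — that alternative is enough. And the carve-out is inapplicable — no defendant resides in Istmere (they reside in Corholm, Corbourne). Satisfied.
  (d) The amount in controversy is $38,200, which meets the 10,000 dollars floor. Met.
  → Jurisdiction lies.
The Provincial Court of Rhomarsh:
  (a) The amount in controversy is $38,200, within the $75,000 ceiling. Met.
  (b) The claim is a property claim, not a consumer claim, which satisfies one of the alternatives. Satisfied.
  (c) The defendants reside as follows — Freya Vail in Corholm, Holtz Logistics in Corbourne — not all in Rhomarsh. However, the operative events occurred in Rhomarsh, so the 'unless' proviso supplies this condition. Satisfied.
  (d) The operative events occurred in Rhomarsh, so this disjunct is met. The carve-out does not apply: no defendant resides in Rhomarsh (they reside in Corholm, Corbourne). Met.
  → Every requirement is satisfied — jurisdiction.
The Corholm District Court:
  (a) The claim is a property claim, not a contract claim, which satisfies one of the alternatives. Met.
  (b) Freya Vail resides in Corholm. Condition met.
  (c) The plaintiff resides in Corholm, which is not Rhomarsh, so one alternative holds. Satisfied.
  (d) Every defendant has filed written consent. Met.
  → The court has jurisdiction.
Courts with jurisdiction: the Rhomarsh Regional Court, the Istmere Court of Common Pleas, the Provincial Court of Rhomarsh, the Corholm District Court — 4 in total.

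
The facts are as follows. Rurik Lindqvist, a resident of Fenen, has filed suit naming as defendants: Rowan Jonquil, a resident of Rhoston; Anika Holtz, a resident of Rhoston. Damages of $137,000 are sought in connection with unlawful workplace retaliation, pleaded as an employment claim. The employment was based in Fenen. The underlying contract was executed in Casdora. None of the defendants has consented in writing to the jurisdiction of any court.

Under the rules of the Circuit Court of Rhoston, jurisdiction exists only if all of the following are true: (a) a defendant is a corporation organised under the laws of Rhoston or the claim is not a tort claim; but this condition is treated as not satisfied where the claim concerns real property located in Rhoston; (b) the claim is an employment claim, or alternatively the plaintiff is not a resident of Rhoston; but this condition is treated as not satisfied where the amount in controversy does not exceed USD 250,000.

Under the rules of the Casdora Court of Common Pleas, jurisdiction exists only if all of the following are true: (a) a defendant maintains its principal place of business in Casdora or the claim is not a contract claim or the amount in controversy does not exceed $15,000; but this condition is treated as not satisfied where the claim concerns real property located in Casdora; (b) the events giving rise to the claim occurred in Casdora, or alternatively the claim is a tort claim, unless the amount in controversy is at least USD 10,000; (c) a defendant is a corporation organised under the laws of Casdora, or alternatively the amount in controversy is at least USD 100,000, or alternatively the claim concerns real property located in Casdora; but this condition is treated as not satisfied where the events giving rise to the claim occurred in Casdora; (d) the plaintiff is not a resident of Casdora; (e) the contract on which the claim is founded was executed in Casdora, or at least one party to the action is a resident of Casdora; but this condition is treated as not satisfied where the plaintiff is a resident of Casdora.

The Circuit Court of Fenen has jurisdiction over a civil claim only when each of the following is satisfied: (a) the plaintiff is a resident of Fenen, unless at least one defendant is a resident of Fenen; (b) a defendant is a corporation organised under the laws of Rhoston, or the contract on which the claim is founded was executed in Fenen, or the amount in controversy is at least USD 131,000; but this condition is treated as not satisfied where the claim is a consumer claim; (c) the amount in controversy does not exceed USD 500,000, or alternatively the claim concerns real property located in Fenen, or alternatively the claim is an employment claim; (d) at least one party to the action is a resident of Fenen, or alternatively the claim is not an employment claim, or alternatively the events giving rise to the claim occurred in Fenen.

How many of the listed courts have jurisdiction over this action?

2

The Circuit Court of Rhoston:
  (a) The claim is an employment claim, not a tort claim, so one alternative holds. And the carve-out is inapplicable — the claim does not concern real property. Met.
  (b) The claim is an employment claim, which satisfies one of the alternatives. But the carve-out bites: the amount in controversy is $137,000, within the $250,000 ceiling. Fails.
  → No jurisdiction.
The Casdora Court of Common Pleas:
  (a) The claim is an employment claim, not a contract claim — that alternative is enough. The exception is not triggered, since the claim does not concern real property. Met.
  (b) The operative events occurred in Fenen, not Casdora; the claim is an employment claim, not a tort claim — none of the alternatives is met. The proviso rescues it, though: the amount in controversy is $137,000, which meets the $10,000 floor. Satisfied.
  (c) The amount in controversy is $137,000, which meets the USD 100,000 floor, so this disjunct is met. The carve-out does not apply: the operative events occurred in Fenen, not Casdora. Met.
  (d) The plaintiff resides in Fenen, which is not Casdora. Condition met.
  (e) The contract was executed in Casdora, so this disjunct is met. The carve-out does not apply: the plaintiff resides in Fenen, not Casdora. Satisfied.
  → Every requirement is satisfied — jurisdiction.
The Circuit Court of Fenen:
  (a) The plaintiff resides in Fenen. Satisfied.
  (b) The amount in controversy is $137,000, which meets the USD 131,000 floor — that alternative is enough. The exception is not triggered, since the claim is an employment claim, not a consumer claim. Condition met.
  (c) The amount in controversy is 137,000 dollars, within the USD 500,000 ceiling, which satisfies one of the alternatives. Condition met.
  (d) Rurik Lindqvist resides in Fenen, so this disjunct is met. Condition met.
  → The court has jurisdiction.
Courts with jurisdiction: the Casdora Court of Common Pleas, the Circuit Court of Fenen — 2 in total.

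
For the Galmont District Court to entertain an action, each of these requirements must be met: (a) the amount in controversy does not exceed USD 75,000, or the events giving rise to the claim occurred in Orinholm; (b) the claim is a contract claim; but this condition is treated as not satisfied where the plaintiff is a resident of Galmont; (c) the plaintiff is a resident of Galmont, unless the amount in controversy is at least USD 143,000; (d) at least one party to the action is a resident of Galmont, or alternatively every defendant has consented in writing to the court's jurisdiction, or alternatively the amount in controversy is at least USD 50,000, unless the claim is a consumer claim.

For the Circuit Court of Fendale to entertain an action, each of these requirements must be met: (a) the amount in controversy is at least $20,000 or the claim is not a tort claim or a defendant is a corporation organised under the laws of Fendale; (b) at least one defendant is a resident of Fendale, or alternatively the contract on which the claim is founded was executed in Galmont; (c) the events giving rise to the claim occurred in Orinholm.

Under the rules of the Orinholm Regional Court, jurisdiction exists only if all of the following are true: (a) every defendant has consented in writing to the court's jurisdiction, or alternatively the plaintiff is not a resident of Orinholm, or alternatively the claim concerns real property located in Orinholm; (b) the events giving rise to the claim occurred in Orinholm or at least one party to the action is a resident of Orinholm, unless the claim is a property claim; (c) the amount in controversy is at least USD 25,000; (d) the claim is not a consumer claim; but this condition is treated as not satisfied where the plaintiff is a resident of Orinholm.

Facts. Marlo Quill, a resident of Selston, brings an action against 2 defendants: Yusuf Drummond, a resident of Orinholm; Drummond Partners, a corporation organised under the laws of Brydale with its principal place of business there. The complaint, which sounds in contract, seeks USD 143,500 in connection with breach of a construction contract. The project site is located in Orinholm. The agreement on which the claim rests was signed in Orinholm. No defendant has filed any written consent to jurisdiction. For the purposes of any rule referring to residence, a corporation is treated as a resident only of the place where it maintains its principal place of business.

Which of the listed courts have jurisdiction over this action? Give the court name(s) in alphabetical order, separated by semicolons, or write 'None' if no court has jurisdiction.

The Galmont District Court:
  (a) The operative events occurred in Orinholm, so one alternative holds. Condition met.
  (b) The claim is a contract claim. The carve-out does not apply: the plaintiff resides in Selston, not Galmont. Condition met.
  (c) The plaintiff resides in Selston, not Galmont. The proviso rescues it, though: the amount in controversy is $143,500, which meets the 143,000 dollars floor. Condition met.
  (d) The amount in controversy is USD 143,500, which meets the 50,000 dollars floor, so this disjunct is met. Condition met.
  → Jurisdiction lies.
The Circuit Court of Fendale:
  (a) The amount in controversy is USD 143,500, which meets the 20,000 dollars floor, so this disjunct is met. Met.
  (b) No defendant resides in Fendale (they reside in Orinholm, Brydale); the contract was executed in Orinholm, not Galmont — no alternative holds. Not satisfied.
  (c) The operative events occurred in Orinholm. Satisfied.
  → The court lacks jurisdiction.
The Orinholm Regional Court:
  (a) The plaintiff resides in Selston, which is not Orinholm, so this disjunct is met. Satisfied.
  (b) The operative events occurred in Orinholm, which satisfies one of the alternatives. Met.
  (c) The amount in controversy is USD 143,500, which meets the USD 25,000 floor. Condition met.
  (d) The claim is a contract claim, not a consumer claim. And the carve-out is inapplicable — the plaintiff resides in Selston, not Orinholm. Condition met.
  → Jurisdiction lies.

the Galmont District Court; the Orinholm Regional Court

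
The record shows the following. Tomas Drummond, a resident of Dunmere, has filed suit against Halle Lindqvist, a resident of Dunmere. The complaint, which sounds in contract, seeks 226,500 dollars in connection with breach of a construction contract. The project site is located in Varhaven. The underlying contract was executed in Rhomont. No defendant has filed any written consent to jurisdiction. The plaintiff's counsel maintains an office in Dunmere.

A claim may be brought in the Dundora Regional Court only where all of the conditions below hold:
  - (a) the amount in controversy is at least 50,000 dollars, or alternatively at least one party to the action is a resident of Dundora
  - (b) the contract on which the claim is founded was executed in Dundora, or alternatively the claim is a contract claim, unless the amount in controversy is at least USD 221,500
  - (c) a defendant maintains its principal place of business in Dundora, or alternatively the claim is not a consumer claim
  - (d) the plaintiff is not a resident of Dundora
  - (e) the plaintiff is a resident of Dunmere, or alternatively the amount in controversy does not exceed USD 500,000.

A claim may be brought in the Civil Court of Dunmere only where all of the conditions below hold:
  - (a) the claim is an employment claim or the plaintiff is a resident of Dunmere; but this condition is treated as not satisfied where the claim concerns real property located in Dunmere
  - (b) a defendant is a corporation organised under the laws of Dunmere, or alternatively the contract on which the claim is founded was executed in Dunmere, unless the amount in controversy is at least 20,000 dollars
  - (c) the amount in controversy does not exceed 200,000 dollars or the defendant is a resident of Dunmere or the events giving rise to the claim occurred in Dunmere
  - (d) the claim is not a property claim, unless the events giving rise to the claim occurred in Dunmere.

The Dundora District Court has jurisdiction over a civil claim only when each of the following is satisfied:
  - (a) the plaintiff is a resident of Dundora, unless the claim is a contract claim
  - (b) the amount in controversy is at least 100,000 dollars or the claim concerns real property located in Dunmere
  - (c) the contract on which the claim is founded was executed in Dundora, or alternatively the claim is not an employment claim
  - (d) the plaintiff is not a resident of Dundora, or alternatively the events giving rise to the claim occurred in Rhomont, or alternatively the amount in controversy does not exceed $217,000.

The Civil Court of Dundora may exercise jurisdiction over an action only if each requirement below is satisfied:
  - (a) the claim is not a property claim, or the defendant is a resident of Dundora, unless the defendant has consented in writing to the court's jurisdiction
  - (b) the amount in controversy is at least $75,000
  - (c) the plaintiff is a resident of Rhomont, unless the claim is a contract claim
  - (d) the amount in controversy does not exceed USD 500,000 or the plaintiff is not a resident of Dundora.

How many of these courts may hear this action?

The Dundora Regional Court:
  (a) The amount in controversy is USD 226,500, which meets the USD 50,000 floor — that alternative is enough. Met.
  (b) The claim is a contract claim, which satisfies one of the alternatives. Met.
  (c) The claim is a contract claim, not a consumer claim, which satisfies one of the alternatives. Condition met.
  (d) The plaintiff resides in Dunmere, which is not Dundora. Satisfied.
  (e) The plaintiff resides in Dunmere, so this disjunct is met. Condition met.
  → All conditions met; jurisdiction exists.
The Civil Court of Dunmere:
  (a) The plaintiff resides in Dunmere, which satisfies one of the alternatives. The exception is not triggered, since the claim does not concern real property. Met.
  (b) No defendant is a corporation; the contract was executed in Rhomont, not Dunmere — none of the alternatives is met. But the amount in controversy is USD 226,500, which meets the USD 20,000 floor, and the 'unless' clause therefore excuses the requirement. Met.
  (c) The defendant resides in Dunmere, which satisfies one of the alternatives. Satisfied.
  (d) The claim is a contract claim, not a property claim. Met.
  → All conditions met; jurisdiction exists.
The Dundora District Court:
  (a) The plaintiff resides in Dunmere, not Dundora. The proviso rescues it, though: the claim is a contract claim. Satisfied.
  (b) The amount in controversy is $226,500, which meets the USD 100,000 floor, so one alternative holds. Met.
  (c) The claim is a contract claim, not an employment claim, so one alternative holds. Satisfied.
  (d) The plaintiff resides in Dunmere, which is not Dundora, so one alternative holds. Satisfied.
  → Every requirement is satisfied — jurisdiction.
The Civil Court of Dundora:
  (a) The claim is a contract claim, not a property claim, so one alternative holds. Met.
  (b) The amount in controversy is $226,500, which meets the 75,000 dollars floor. Met.
  (c) The plaintiff resides in Dunmere, not Rhomont. But the claim is a contract claim, and the 'unless' clause therefore excuses the requirement. Condition met.
  (d) The amount in controversy is 226,500 dollars, within the USD 500,000 ceiling — that alternative is enough. Satisfied.
  → Jurisdiction lies.
Courts with jurisdiction: the Dundora Regional Court, the Civil Court of Dunmere, the Dundora District Court, the Civil Court of Dundora — 4 in total.

4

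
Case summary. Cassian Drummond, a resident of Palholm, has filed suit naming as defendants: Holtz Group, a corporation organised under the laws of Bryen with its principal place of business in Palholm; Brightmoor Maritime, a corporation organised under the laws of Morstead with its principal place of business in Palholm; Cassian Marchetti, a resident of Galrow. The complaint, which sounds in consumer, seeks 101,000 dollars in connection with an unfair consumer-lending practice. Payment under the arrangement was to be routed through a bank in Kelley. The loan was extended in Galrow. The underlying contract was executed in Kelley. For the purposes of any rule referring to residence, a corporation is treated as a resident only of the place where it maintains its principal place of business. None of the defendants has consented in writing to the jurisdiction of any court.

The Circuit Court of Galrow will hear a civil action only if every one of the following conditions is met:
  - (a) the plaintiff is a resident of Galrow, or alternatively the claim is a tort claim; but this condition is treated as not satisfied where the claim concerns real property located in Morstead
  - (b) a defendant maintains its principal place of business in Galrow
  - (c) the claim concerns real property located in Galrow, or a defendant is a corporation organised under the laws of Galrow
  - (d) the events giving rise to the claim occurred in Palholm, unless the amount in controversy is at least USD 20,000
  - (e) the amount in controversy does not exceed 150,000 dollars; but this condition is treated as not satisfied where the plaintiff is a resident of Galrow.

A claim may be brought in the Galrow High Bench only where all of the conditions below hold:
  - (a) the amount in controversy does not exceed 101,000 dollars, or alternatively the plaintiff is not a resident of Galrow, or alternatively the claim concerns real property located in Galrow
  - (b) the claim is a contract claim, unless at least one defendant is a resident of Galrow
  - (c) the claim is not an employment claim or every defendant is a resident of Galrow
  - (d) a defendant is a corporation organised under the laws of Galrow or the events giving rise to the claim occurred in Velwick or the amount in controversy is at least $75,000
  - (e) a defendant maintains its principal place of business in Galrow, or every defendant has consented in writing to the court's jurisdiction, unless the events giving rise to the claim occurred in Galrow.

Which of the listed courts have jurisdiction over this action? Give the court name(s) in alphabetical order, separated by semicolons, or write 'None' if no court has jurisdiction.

The Circuit Court of Galrow:
  (a) The plaintiff resides in Palholm, not Galrow; the claim is a consumer claim, not a tort claim — every alternative fails. Condition not met.
  (b) The corporate defendant(s) have their principal place of business in Palholm, not Galrow. Not satisfied.
  (c) The claim does not concern real property; the corporate defendant(s) are organised in Bryen, Morstead, not Galrow — every alternative fails. Not met.
  (d) The operative events occurred in Galrow, not Palholm. The proviso rescues it, though: the amount in controversy is 101,000 dollars, which meets the $20,000 floor. Satisfied.
  (e) The amount in controversy is USD 101,000, within the $150,000 ceiling. The carve-out does not apply: the plaintiff resides in Palholm, not Galrow. Met.
  → Not every requirement is met — no jurisdiction.
The Galrow High Bench:
  (a) The amount in controversy is $101,000, within the 101,000 dollars ceiling, so this disjunct is met. Satisfied.
  (b) The claim is a consumer claim, not a contract claim. But Cassian Marchetti resides in Galrow, and the 'unless' clause therefore excuses the requirement. Met.
  (c) The claim is a consumer claim, not an employment claim, which satisfies one of the alternatives. Condition met.
  (d) The amount in controversy is 101,000 dollars, which meets the $75,000 floor, so this disjunct is met. Condition met.
  (e) The corporate defendant(s) have their principal place of business in Palholm, not Galrow; no such written consent has been filed — every alternative fails. But the operative events occurred in Galrow, and the 'unless' clause therefore excuses the requirement. Condition met.
  → Jurisdiction lies.

the Galrow High Bench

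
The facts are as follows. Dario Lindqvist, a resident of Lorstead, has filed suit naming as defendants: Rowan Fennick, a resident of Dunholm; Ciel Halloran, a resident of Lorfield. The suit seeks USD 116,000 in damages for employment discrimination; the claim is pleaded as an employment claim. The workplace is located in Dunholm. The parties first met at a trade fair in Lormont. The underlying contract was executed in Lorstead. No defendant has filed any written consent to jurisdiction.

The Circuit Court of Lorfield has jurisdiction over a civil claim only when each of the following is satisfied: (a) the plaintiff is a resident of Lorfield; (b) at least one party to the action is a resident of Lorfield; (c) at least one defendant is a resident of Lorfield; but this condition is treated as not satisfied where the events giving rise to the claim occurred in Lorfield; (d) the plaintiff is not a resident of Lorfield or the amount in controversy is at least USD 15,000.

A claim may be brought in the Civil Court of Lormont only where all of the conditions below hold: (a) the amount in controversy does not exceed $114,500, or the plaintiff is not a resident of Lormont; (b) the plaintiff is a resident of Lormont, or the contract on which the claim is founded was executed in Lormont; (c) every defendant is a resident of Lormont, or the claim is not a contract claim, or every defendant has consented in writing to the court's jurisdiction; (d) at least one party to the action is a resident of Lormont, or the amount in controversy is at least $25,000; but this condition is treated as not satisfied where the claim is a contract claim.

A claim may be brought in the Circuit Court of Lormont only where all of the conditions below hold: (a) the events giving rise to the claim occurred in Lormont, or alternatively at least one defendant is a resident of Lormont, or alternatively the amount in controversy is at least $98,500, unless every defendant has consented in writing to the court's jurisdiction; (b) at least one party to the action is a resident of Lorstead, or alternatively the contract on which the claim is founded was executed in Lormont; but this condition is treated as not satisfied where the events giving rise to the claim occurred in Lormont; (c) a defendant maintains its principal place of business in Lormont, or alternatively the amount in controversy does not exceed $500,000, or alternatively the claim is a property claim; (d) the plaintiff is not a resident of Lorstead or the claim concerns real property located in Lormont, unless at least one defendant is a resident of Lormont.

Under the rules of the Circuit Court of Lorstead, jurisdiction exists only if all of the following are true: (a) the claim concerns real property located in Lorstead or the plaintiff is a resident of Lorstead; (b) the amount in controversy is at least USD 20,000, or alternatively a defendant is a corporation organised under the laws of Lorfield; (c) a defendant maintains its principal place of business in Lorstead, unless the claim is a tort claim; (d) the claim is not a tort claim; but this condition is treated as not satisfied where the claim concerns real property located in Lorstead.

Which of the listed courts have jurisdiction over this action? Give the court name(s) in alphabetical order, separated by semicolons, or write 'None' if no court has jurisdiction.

The Circuit Court of Lorfield:
  (a) The plaintiff resides in Lorstead, not Lorfield. Fails.
  (b) Ciel Halloran resides in Lorfield. Met.
  (c) Ciel Halloran resides in Lorfield. And the carve-out is inapplicable — the operative events occurred in Dunholm, not Lorfield. Met.
  (d) The plaintiff resides in Lorstead, which is not Lorfield, so one alternative holds. Met.
  → No jurisdiction.
The Civil Court of Lormont:
  (a) The plaintiff resides in Lorstead, which is not Lormont — that alternative is enough. Satisfied.
  (b) The plaintiff resides in Lorstead, not Lormont; the contract was executed in Lorstead, not Lormont — every alternative fails. Fails.
  (c) The claim is an employment claim, not a contract claim, so this disjunct is met. Satisfied.
  (d) The amount in controversy is 116,000 dollars, which meets the USD 25,000 floor — that alternative is enough. The exception is not triggered, since the claim is an employment claim, not a contract claim. Condition met.
  → Not every requirement is met — no jurisdiction.
The Circuit Court of Lormont:
  (a) The amount in controversy is 116,000 dollars, which meets the USD 98,500 floor — that alternative is enough. Condition met.
  (b) Dario Lindqvist resides in Lorstead, so one alternative holds. And the carve-out is inapplicable — the operative events occurred in Dunholm, not Lormont. Satisfied.
  (c) The amount in controversy is 116,000 dollars, within the $500,000 ceiling, so one alternative holds. Satisfied.
  (d) The plaintiff resides in Lorstead; the claim does not concern real property — none of the alternatives is met. Nor does the 'unless' clause help: no defendant resides in Lormont (they reside in Dunholm, Lorfield). Condition not met.
  → The court lacks jurisdiction.
The Circuit Court of Lorstead:
  (a) The plaintiff resides in Lorstead, so this disjunct is met. Condition met.
  (b) The amount in controversy is 116,000 dollars, which meets the $20,000 floor, so this disjunct is met. Condition met.
  (c) No defendant is a corporation. The proviso offers no rescue either, since the claim is an employment claim, not a tort claim. Not met.
  (d) The claim is an employment claim, not a tort claim. The exception is not triggered, since the claim does not concern real property. Met.
  → No jurisdiction.

None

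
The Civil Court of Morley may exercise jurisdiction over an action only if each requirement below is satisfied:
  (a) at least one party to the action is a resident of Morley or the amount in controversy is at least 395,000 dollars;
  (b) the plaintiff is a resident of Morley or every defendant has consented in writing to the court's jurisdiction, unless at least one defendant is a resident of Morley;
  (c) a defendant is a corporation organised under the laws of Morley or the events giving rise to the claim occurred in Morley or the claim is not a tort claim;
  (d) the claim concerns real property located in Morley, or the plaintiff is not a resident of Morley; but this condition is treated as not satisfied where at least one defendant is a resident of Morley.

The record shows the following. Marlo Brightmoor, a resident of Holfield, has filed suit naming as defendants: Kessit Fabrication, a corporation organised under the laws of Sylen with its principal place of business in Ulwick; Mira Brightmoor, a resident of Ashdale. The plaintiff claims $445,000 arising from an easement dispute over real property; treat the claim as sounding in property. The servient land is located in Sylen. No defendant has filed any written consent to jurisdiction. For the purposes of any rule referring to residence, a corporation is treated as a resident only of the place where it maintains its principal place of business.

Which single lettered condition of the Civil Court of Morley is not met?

(b)

The Civil Court of Morley:
  (a) The amount in controversy is USD 445,000, which meets the $395,000 floor — that alternative is enough. Condition met.
  (b) The plaintiff resides in Holfield, not Morley; no such written consent has been filed — every alternative fails. The proviso offers no rescue either, since no defendant resides in Morley (they reside in Ulwick, Ashdale). Not satisfied.
  (c) The claim is a property claim, not a tort claim — that alternative is enough. Satisfied.
  (d) The plaintiff resides in Holfield, which is not Morley, which satisfies one of the alternatives. And the carve-out is inapplicable — no defendant resides in Morley (they reside in Ulwick, Ashdale). Satisfied.
Only condition (b) fails.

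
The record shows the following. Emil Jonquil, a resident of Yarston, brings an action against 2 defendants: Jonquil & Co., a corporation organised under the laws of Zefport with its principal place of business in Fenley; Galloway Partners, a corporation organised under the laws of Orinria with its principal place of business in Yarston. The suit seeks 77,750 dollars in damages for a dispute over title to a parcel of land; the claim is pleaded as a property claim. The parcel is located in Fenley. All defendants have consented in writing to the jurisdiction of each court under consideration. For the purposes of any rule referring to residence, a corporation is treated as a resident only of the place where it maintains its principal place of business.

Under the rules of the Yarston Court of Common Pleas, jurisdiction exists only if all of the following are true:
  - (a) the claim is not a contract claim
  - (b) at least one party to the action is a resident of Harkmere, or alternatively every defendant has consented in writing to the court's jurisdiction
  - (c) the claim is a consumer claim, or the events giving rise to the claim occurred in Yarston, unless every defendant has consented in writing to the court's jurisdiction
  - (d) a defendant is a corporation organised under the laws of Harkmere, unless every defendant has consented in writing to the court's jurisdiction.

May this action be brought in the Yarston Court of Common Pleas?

The Yarston Court of Common Pleas:
  (a) The claim is a property claim, not a contract claim. Satisfied.
  (b) Every defendant has filed written consent, which satisfies one of the alternatives. Satisfied.
  (c) The claim is a property claim, not a consumer claim; the operative events occurred in Fenley, not Yarston — none of the alternatives is met. But every defendant has filed written consent, and the 'unless' clause therefore excuses the requirement. Condition met.
  (d) The corporate defendant(s) are organised in Orinria, Zefport, not Harkmere. However, every defendant has filed written consent, so the 'unless' proviso supplies this condition. Met.
  → All conditions met; jurisdiction exists.

Yes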